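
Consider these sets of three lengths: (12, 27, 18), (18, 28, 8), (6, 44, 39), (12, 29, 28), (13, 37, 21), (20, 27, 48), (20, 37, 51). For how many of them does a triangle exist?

4

(12,18,27): 12+18 > 27 → valid
(8,18,28): 8+18 ≤ 28 → not valid
(6,39,44): 6+39 > 44 → valid
(12,28,29): 12+28 > 29 → valid
(13,21,37): 13+21 ≤ 37 → not valid
(20,27,48): 20+27 ≤ 48 → not valid
(20,37,51): 20+37 > 51 → valid
4 of the 7 triples form a triangle.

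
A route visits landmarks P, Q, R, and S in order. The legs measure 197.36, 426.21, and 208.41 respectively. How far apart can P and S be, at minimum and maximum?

The maximum is all hops collinear in one direction: 197.36 + 426.21 + 208.41 = 831.98.
The longest hop is 426.21; the others sum to 405.77. Folding the others back against it leaves at least 426.21 − 405.77 = 20.44.

20.44 ≤ PS ≤ 831.98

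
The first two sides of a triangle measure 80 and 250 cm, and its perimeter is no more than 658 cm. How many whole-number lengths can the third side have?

158

Triangle inequality: 170 < x < 330. Perimeter ≤ 658 gives x ≤ 658 − 80 − 250 = 328.
So 170 < x ≤ 328; integers 171 through 328: 158 values.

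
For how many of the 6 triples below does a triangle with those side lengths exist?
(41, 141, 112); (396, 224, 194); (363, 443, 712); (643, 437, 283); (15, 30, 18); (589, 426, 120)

(41,112,141): 41+112 > 141 → valid
(194,224,396): 194+224 > 396 → valid
(363,443,712): 363+443 > 712 → valid
(283,437,643): 283+437 > 643 → valid
(15,18,30): 15+18 > 30 → valid
(120,426,589): 120+426 ≤ 589 → not valid
5 of the 6 triples form a triangle.

5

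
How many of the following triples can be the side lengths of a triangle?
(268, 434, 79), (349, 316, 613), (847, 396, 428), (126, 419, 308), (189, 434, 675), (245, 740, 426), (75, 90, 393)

(79,268,434): 79+268 ≤ 434 → not valid
(316,349,613): 316+349 > 613 → valid
(396,428,847): 396+428 ≤ 847 → not valid
(126,308,419): 126+308 > 419 → valid
(189,434,675): 189+434 ≤ 675 → not valid
(245,426,740): 245+426 ≤ 740 → not valid
(75,90,393): 75+90 ≤ 393 → not valid
2 of the 7 triples form a triangle.

2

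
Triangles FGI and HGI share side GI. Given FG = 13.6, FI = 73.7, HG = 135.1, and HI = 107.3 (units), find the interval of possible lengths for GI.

60.1 < GI < 87.3

From triangle FGI: |13.6 − 73.7| < GI < 13.6 + 73.7, i.e. 60.1 < GI < 87.3.
From triangle HGI: 27.8 < GI < 242.4.
Both must hold, so GI lies in the intersection.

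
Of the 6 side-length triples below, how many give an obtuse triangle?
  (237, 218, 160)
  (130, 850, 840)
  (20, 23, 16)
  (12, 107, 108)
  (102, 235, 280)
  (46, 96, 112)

3

(237,218,160): 160²+218² = 73124 > 56169 = 237² → acute
(130,850,840): 130²+840² = 722500 = 850² → right
(20,23,16): 16²+20² = 656 > 529 = 23² → acute
(12,107,108): 12²+107² = 11593 < 11664 = 108² → obtuse
(102,235,280): 102²+235² = 65629 < 78400 = 280² → obtuse
(46,96,112): 46²+96² = 11332 < 12544 = 112² → obtuse
3 of the 6 are obtuse.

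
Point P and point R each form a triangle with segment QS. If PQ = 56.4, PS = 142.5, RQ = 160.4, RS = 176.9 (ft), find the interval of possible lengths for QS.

From triangle PQS: |56.4 − 142.5| < QS < 56.4 + 142.5, i.e. 86.1 < QS < 198.9.
From triangle RQS: 16.5 < QS < 337.3.
Both must hold, so QS lies in the intersection.

86.1 < QS < 198.9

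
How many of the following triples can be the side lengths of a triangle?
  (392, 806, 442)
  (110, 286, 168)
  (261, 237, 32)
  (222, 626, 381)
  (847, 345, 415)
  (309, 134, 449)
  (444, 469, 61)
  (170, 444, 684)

(392,442,806): 392+442 > 806 → valid
(110,168,286): 110+168 ≤ 286 → not valid
(32,237,261): 32+237 > 261 → valid
(222,381,626): 222+381 ≤ 626 → not valid
(345,415,847): 345+415 ≤ 847 → not valid
(134,309,449): 134+309 ≤ 449 → not valid
(61,444,469): 61+444 > 469 → valid
(170,444,684): 170+444 ≤ 684 → not valid
3 of the 8 triples form a triangle.

3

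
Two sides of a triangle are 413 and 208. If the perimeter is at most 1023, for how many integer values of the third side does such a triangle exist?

Triangle inequality: 205 < x < 621. Perimeter ≤ 1023 gives x ≤ 1023 − 413 − 208 = 402.
So 205 < x ≤ 402; integers 206 through 402: 197 values.

197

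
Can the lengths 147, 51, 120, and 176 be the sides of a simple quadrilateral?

Yes

A quadrilateral exists iff every side is shorter than the sum of the others — equivalently, the longest side is less than the sum of the rest.
Longest side 176 < 318 (sum of the remaining 3), so yes.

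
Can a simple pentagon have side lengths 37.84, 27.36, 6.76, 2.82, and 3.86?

A pentagon exists iff every side is shorter than the sum of the others — equivalently, the longest side is less than the sum of the rest.
Longest side 37.84 < 40.80 (sum of the remaining 4), so yes.

Yes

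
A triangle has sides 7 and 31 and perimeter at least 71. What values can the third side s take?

Triangle inequality alone gives 24 < s < 38.
The perimeter condition gives s ≥ 71 − 7 − 31 = 33.
Intersecting the two: 33 ≤ s < 38.

33 ≤ s < 38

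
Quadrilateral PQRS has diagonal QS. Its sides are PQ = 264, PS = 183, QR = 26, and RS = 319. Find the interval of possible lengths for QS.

293 < QS < 345

From triangle PQS: |264 − 183| < QS < 264 + 183, i.e. 81 < QS < 447.
From triangle RQS: 293 < QS < 345.
Both must hold, so QS lies in the intersection.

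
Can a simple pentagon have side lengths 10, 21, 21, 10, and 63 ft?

No

For a pentagon, each side must be shorter than the sum of the others.
Here the longest side is 63, but the remaining 4 sides sum to only 62.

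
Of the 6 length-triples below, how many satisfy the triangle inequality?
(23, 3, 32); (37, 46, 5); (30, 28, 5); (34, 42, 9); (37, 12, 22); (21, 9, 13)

(3,23,32): 3+23 ≤ 32 → not valid
(5,37,46): 5+37 ≤ 46 → not valid
(5,28,30): 5+28 > 30 → valid
(9,34,42): 9+34 > 42 → valid
(12,22,37): 12+22 ≤ 37 → not valid
(9,13,21): 9+13 > 21 → valid
3 of the 6 triples form a triangle.

3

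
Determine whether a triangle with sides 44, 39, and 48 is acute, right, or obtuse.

acute

Compare the square of the longest side to the sum of squares of the other two: 39² + 44² = 3457 > 2304 = 48².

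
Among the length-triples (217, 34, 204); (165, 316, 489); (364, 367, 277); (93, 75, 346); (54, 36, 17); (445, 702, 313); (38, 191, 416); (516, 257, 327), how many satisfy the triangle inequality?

(34,204,217): 34+204 > 217 → valid
(165,316,489): 165+316 ≤ 489 → not valid
(277,364,367): 277+364 > 367 → valid
(75,93,346): 75+93 ≤ 346 → not valid
(17,36,54): 17+36 ≤ 54 → not valid
(313,445,702): 313+445 > 702 → valid
(38,191,416): 38+191 ≤ 416 → not valid
(257,327,516): 257+327 > 516 → valid
4 of the 8 triples form a triangle.

4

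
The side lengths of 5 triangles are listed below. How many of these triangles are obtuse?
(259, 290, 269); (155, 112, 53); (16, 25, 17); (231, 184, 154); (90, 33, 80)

3

(259,290,269): 259²+269² = 139442 > 84100 = 290² → acute
(155,112,53): 53²+112² = 15353 < 24025 = 155² → obtuse
(16,25,17): 16²+17² = 545 < 625 = 25² → obtuse
(231,184,154): 154²+184² = 57572 > 53361 = 231² → acute
(90,33,80): 33²+80² = 7489 < 8100 = 90² → obtuse
3 of the 5 are obtuse.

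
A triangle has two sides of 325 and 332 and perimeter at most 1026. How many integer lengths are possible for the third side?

Triangle inequality: 7 < x < 657. Perimeter ≤ 1026 gives x ≤ 1026 − 325 − 332 = 369.
So 7 < x ≤ 369; integers 8 through 369: 362 values.

362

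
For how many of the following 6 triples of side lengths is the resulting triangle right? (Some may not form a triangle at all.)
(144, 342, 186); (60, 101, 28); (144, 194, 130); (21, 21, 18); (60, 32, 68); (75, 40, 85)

(144,342,186): 144+186 ≤ 342, not a triangle
(60,101,28): 28+60 ≤ 101, not a triangle
(144,194,130): 130²+144² = 37636 = 194² → right
(21,21,18): 18²+21² = 765 > 441 = 21² → acute
(60,32,68): 32²+60² = 4624 = 68² → right
(75,40,85): 40²+75² = 7225 = 85² → right
3 of the 6 are right.

3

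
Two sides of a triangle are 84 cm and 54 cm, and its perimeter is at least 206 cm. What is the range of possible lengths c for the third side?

Triangle inequality alone gives 30 < c < 138.
The perimeter condition gives c ≥ 206 − 84 − 54 = 68.
Intersecting the two: 68 ≤ c < 138.

68 ≤ c < 138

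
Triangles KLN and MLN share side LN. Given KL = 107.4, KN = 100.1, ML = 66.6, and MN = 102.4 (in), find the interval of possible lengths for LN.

From triangle KLN: |107.4 − 100.1| < LN < 107.4 + 100.1, i.e. 7.3 < LN < 207.5.
From triangle MLN: 35.8 < LN < 169.0.
Both must hold, so LN lies in the intersection.

35.8 < LN < 169.0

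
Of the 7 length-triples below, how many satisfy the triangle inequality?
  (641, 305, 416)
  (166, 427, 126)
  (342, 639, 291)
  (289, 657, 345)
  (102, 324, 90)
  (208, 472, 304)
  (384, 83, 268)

(305,416,641): 305+416 > 641 → valid
(126,166,427): 126+166 ≤ 427 → not valid
(291,342,639): 291+342 ≤ 639 → not valid
(289,345,657): 289+345 ≤ 657 → not valid
(90,102,324): 90+102 ≤ 324 → not valid
(208,304,472): 208+304 > 472 → valid
(83,268,384): 83+268 ≤ 384 → not valid
2 of the 7 triples form a triangle.

2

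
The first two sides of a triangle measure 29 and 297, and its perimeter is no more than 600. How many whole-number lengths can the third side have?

6

Triangle inequality: 268 < x < 326. Perimeter ≤ 600 gives x ≤ 600 − 29 − 297 = 274.
So 268 < x ≤ 274; integers 269 through 274: 6 values.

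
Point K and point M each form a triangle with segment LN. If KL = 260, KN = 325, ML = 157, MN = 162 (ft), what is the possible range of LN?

From triangle KLN: |260 − 325| < LN < 260 + 325, i.e. 65 < LN < 585.
From triangle MLN: 5 < LN < 319.
Both must hold, so LN lies in the intersection.

65 < LN < 319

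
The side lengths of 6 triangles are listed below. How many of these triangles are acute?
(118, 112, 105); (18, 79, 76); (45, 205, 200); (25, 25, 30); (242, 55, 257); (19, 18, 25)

(118,112,105): 105²+112² = 23569 > 13924 = 118² → acute
(18,79,76): 18²+76² = 6100 < 6241 = 79² → obtuse
(45,205,200): 45²+200² = 42025 = 205² → right
(25,25,30): 25²+25² = 1250 > 900 = 30² → acute
(242,55,257): 55²+242² = 61589 < 66049 = 257² → obtuse
(19,18,25): 18²+19² = 685 > 625 = 25² → acute
3 of the 6 are acute.

3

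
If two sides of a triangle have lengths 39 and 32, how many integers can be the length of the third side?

The third side lies in the open interval (7, 71).
Integers from 8 to 70 inclusive: 70 − 8 + 1 = 63.

63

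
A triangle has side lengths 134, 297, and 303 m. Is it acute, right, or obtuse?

acute

Compare the square of the longest side to the sum of squares of the other two: 134² + 297² = 106165 > 91809 = 303².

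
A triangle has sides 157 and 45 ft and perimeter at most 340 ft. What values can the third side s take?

112 < s ≤ 138 ft

Triangle inequality alone gives 112 < s < 202.
The perimeter condition gives s ≤ 340 − 157 − 45 = 138.
Intersecting the two: 112 < s ≤ 138.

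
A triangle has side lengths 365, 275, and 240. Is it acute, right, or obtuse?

Compare the square of the longest side to the sum of squares of the other two: 240² + 275² = 133225 = 365².

right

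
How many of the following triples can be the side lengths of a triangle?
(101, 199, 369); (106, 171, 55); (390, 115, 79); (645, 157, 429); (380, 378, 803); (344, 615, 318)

(101,199,369): 101+199 ≤ 369 → not valid
(55,106,171): 55+106 ≤ 171 → not valid
(79,115,390): 79+115 ≤ 390 → not valid
(157,429,645): 157+429 ≤ 645 → not valid
(378,380,803): 378+380 ≤ 803 → not valid
(318,344,615): 318+344 > 615 → valid
1 of the 6 triples forms a triangle.

1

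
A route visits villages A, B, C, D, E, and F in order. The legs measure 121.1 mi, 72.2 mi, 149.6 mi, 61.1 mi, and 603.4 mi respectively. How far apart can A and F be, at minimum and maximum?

199.4 ≤ AF ≤ 1007.4 mi

The maximum is all hops collinear in one direction: 121.1 + 72.2 + 149.6 + 61.1 + 603.4 = 1007.4.
The longest hop is 603.4; the others sum to 404.0. Folding the others back against it leaves at least 603.4 − 404.0 = 199.4.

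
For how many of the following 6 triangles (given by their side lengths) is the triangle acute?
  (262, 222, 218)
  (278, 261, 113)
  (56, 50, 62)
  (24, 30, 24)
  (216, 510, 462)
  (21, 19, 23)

(262,222,218): 218²+222² = 96808 > 68644 = 262² → acute
(278,261,113): 113²+261² = 80890 > 77284 = 278² → acute
(56,50,62): 50²+56² = 5636 > 3844 = 62² → acute
(24,30,24): 24²+24² = 1152 > 900 = 30² → acute
(216,510,462): 216²+462² = 260100 = 510² → right
(21,19,23): 19²+21² = 802 > 529 = 23² → acute
5 of the 6 are acute.

5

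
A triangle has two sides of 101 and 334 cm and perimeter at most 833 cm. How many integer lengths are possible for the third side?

Triangle inequality: 233 < x < 435. Perimeter ≤ 833 gives x ≤ 833 − 101 − 334 = 398.
So 233 < x ≤ 398; integers 234 through 398: 165 values.

165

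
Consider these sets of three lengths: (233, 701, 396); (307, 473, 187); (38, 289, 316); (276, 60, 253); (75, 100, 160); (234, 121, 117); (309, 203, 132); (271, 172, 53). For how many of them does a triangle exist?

6

(233,396,701): 233+396 ≤ 701 → not valid
(187,307,473): 187+307 > 473 → valid
(38,289,316): 38+289 > 316 → valid
(60,253,276): 60+253 > 276 → valid
(75,100,160): 75+100 > 160 → valid
(117,121,234): 117+121 > 234 → valid
(132,203,309): 132+203 > 309 → valid
(53,172,271): 53+172 ≤ 271 → not valid
6 of the 8 triples form a triangle.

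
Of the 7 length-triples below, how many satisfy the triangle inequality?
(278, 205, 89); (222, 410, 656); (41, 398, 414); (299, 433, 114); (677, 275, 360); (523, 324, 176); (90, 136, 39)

2

(89,205,278): 89+205 > 278 → valid
(222,410,656): 222+410 ≤ 656 → not valid
(41,398,414): 41+398 > 414 → valid
(114,299,433): 114+299 ≤ 433 → not valid
(275,360,677): 275+360 ≤ 677 → not valid
(176,324,523): 176+324 ≤ 523 → not valid
(39,90,136): 39+90 ≤ 136 → not valid
2 of the 7 triples form a triangle.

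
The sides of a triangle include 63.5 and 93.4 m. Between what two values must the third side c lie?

29.9 < c < 156.9 (m)

By the triangle inequality, c must be less than 63.5 + 93.4 = 156.9 and greater than |63.5 − 93.4| = 29.9.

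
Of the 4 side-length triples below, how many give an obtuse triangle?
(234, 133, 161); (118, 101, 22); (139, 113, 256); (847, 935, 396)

2

(234,133,161): 133²+161² = 43610 < 54756 = 234² → obtuse
(118,101,22): 22²+101² = 10685 < 13924 = 118² → obtuse
(139,113,256): 113+139 ≤ 256, not a triangle
(847,935,396): 396²+847² = 874225 = 935² → right
2 of the 4 are obtuse.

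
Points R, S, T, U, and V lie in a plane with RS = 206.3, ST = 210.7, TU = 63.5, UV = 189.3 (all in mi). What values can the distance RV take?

The maximum is all hops collinear in one direction: 206.3 + 210.7 + 63.5 + 189.3 = 669.8.
The longest hop is 210.7; the others sum to 459.1. Since 210.7 ≤ 459.1, the path can fold back on itself completely, so the minimum distance is 0.

0 ≤ RV ≤ 669.8 mi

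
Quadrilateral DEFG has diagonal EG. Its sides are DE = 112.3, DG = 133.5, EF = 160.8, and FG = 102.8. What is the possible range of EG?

58.0 < EG < 245.8

From triangle DEG: |112.3 − 133.5| < EG < 112.3 + 133.5, i.e. 21.2 < EG < 245.8.
From triangle FEG: 58.0 < EG < 263.6.
Both must hold, so EG lies in the intersection.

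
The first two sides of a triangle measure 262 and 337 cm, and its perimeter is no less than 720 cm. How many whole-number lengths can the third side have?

Triangle inequality: 75 < x < 599. Perimeter ≥ 720 gives x ≥ 720 − 262 − 337 = 121.
So 121 ≤ x < 599; integers 121 through 598: 478 values.

478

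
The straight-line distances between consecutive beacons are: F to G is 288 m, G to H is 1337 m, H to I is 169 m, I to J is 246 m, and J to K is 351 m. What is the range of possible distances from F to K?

283 ≤ FK ≤ 2391 m

The maximum is all hops collinear in one direction: 288 + 1337 + 169 + 246 + 351 = 2391.
The longest hop is 1337; the others sum to 1054. Folding the others back against it leaves at least 1337 − 1054 = 283.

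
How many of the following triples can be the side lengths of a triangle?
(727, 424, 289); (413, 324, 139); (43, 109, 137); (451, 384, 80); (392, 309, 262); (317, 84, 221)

4

(289,424,727): 289+424 ≤ 727 → not valid
(139,324,413): 139+324 > 413 → valid
(43,109,137): 43+109 > 137 → valid
(80,384,451): 80+384 > 451 → valid
(262,309,392): 262+309 > 392 → valid
(84,221,317): 84+221 ≤ 317 → not valid
4 of the 6 triples form a triangle.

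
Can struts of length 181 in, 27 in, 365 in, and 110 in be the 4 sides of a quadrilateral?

No

For a quadrilateral, each side must be shorter than the sum of the others.
Here the longest side is 365, but the remaining 3 sides sum to only 318.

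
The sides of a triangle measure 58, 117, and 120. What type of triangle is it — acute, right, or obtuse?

acute

Compare the square of the longest side to the sum of squares of the other two: 58² + 117² = 17053 > 14400 = 120².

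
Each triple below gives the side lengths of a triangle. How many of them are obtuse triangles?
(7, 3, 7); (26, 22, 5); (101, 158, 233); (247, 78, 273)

(7,3,7): 3²+7² = 58 > 49 = 7² → acute
(26,22,5): 5²+22² = 509 < 676 = 26² → obtuse
(101,158,233): 101²+158² = 35165 < 54289 = 233² → obtuse
(247,78,273): 78²+247² = 67093 < 74529 = 273² → obtuse
3 of the 4 are obtuse.

3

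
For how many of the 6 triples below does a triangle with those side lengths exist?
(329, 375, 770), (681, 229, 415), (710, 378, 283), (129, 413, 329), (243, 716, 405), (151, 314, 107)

(329,375,770): 329+375 ≤ 770 → not valid
(229,415,681): 229+415 ≤ 681 → not valid
(283,378,710): 283+378 ≤ 710 → not valid
(129,329,413): 129+329 > 413 → valid
(243,405,716): 243+405 ≤ 716 → not valid
(107,151,314): 107+151 ≤ 314 → not valid
1 of the 6 triples forms a triangle.

1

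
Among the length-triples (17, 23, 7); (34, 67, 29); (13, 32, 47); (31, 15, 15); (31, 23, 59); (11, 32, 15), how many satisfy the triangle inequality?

1

(7,17,23): 7+17 > 23 → valid
(29,34,67): 29+34 ≤ 67 → not valid
(13,32,47): 13+32 ≤ 47 → not valid
(15,15,31): 15+15 ≤ 31 → not valid
(23,31,59): 23+31 ≤ 59 → not valid
(11,15,32): 11+15 ≤ 32 → not valid
1 of the 6 triples forms a triangle.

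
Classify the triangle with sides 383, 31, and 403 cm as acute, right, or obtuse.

Compare the square of the longest side to the sum of squares of the other two: 31² + 383² = 147650 < 162409 = 403².

obtuse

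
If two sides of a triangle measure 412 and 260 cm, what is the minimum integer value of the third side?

153

The third side must be strictly greater than |412 − 260| = 152.
The smallest integer above 152 is 153.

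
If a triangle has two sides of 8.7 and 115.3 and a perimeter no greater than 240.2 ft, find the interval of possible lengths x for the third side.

Triangle inequality alone gives 106.6 < x < 124.0.
The perimeter condition gives x ≤ 240.2 − 8.7 − 115.3 = 116.2.
Intersecting the two: 106.6 < x ≤ 116.2.

106.6 < x ≤ 116.2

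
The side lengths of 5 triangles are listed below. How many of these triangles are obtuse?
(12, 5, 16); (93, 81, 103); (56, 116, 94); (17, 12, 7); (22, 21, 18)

(12,5,16): 5²+12² = 169 < 256 = 16² → obtuse
(93,81,103): 81²+93² = 15210 > 10609 = 103² → acute
(56,116,94): 56²+94² = 11972 < 13456 = 116² → obtuse
(17,12,7): 7²+12² = 193 < 289 = 17² → obtuse
(22,21,18): 18²+21² = 765 > 484 = 22² → acute
3 of the 5 are obtuse.

3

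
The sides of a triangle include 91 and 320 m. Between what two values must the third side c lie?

By the triangle inequality, c must be less than 91 + 320 = 411 and greater than |91 − 320| = 229.

229 < c < 411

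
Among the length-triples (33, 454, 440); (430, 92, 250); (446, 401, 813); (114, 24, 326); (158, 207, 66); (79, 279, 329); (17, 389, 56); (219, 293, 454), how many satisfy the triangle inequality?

5

(33,440,454): 33+440 > 454 → valid
(92,250,430): 92+250 ≤ 430 → not valid
(401,446,813): 401+446 > 813 → valid
(24,114,326): 24+114 ≤ 326 → not valid
(66,158,207): 66+158 > 207 → valid
(79,279,329): 79+279 > 329 → valid
(17,56,389): 17+56 ≤ 389 → not valid
(219,293,454): 219+293 > 454 → valid
5 of the 8 triples form a triangle.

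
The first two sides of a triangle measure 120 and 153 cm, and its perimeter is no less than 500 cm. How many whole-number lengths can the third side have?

46

Triangle inequality: 33 < x < 273. Perimeter ≥ 500 gives x ≥ 500 − 120 − 153 = 227.
So 227 ≤ x < 273; integers 227 through 272: 46 values.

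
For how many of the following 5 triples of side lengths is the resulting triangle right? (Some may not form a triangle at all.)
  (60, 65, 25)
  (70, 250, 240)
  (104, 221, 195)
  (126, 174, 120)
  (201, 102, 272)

(60,65,25): 25²+60² = 4225 = 65² → right
(70,250,240): 70²+240² = 62500 = 250² → right
(104,221,195): 104²+195² = 48841 = 221² → right
(126,174,120): 120²+126² = 30276 = 174² → right
(201,102,272): 102²+201² = 50805 < 73984 = 272² → obtuse
4 of the 5 are right.

4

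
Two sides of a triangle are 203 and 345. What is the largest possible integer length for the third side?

547

The third side must be strictly less than 203 + 345 = 548.
The largest integer below 548 is 547.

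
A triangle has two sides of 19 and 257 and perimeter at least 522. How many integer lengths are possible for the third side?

30

Triangle inequality: 238 < x < 276. Perimeter ≥ 522 gives x ≥ 522 − 19 − 257 = 246.
So 246 ≤ x < 276; integers 246 through 275: 30 values.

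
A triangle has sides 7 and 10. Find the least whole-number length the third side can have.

4

The third side must be strictly greater than |7 − 10| = 3.
The smallest integer above 3 is 4.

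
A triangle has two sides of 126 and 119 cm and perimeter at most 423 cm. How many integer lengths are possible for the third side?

Triangle inequality: 7 < x < 245. Perimeter ≤ 423 gives x ≤ 423 − 126 − 119 = 178.
So 7 < x ≤ 178; integers 8 through 178: 171 values.

171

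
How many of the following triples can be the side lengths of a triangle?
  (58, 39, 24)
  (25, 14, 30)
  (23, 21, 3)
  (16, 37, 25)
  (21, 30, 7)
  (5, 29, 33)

(24,39,58): 24+39 > 58 → valid
(14,25,30): 14+25 > 30 → valid
(3,21,23): 3+21 > 23 → valid
(16,25,37): 16+25 > 37 → valid
(7,21,30): 7+21 ≤ 30 → not valid
(5,29,33): 5+29 > 33 → valid
5 of the 6 triples form a triangle.

5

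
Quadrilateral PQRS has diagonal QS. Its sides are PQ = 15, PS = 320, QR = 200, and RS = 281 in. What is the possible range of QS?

305 < QS < 335

From triangle PQS: |15 − 320| < QS < 15 + 320, i.e. 305 < QS < 335.
From triangle RQS: 81 < QS < 481.
Both must hold, so QS lies in the intersection.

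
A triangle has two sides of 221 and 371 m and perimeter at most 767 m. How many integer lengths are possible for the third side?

25

Triangle inequality: 150 < x < 592. Perimeter ≤ 767 gives x ≤ 767 − 221 − 371 = 175.
So 150 < x ≤ 175; integers 151 through 175: 25 values.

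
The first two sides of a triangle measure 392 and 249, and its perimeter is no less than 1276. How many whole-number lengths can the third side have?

Triangle inequality: 143 < x < 641. Perimeter ≥ 1276 gives x ≥ 1276 − 392 − 249 = 635.
So 635 ≤ x < 641; integers 635 through 640: 6 values.

6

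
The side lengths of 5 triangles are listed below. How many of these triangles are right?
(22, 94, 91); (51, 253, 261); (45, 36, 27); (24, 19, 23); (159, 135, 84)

(22,94,91): 22²+91² = 8765 < 8836 = 94² → obtuse
(51,253,261): 51²+253² = 66610 < 68121 = 261² → obtuse
(45,36,27): 27²+36² = 2025 = 45² → right
(24,19,23): 19²+23² = 890 > 576 = 24² → acute
(159,135,84): 84²+135² = 25281 = 159² → right
2 of the 5 are right.

2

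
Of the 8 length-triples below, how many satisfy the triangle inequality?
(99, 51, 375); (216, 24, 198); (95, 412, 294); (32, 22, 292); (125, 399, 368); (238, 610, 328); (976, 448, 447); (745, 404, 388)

(51,99,375): 51+99 ≤ 375 → not valid
(24,198,216): 24+198 > 216 → valid
(95,294,412): 95+294 ≤ 412 → not valid
(22,32,292): 22+32 ≤ 292 → not valid
(125,368,399): 125+368 > 399 → valid
(238,328,610): 238+328 ≤ 610 → not valid
(447,448,976): 447+448 ≤ 976 → not valid
(388,404,745): 388+404 > 745 → valid
3 of the 8 triples form a triangle.

3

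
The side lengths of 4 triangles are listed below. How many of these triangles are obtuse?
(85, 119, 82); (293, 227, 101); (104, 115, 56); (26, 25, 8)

2

(85,119,82): 82²+85² = 13949 < 14161 = 119² → obtuse
(293,227,101): 101²+227² = 61730 < 85849 = 293² → obtuse
(104,115,56): 56²+104² = 13952 > 13225 = 115² → acute
(26,25,8): 8²+25² = 689 > 676 = 26² → acute
2 of the 4 are obtuse.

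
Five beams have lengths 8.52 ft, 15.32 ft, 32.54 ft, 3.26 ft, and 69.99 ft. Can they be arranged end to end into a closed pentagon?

For a pentagon, each side must be shorter than the sum of the others.
Here the longest side is 69.99, but the remaining 4 sides sum to only 59.64.

No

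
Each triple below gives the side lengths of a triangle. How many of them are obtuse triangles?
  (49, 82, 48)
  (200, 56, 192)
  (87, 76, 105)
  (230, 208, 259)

1

(49,82,48): 48²+49² = 4705 < 6724 = 82² → obtuse
(200,56,192): 56²+192² = 40000 = 200² → right
(87,76,105): 76²+87² = 13345 > 11025 = 105² → acute
(230,208,259): 208²+230² = 96164 > 67081 = 259² → acute
1 of the 4 is obtuse.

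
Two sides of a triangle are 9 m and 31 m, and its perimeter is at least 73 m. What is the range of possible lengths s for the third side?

Triangle inequality alone gives 22 < s < 40.
The perimeter condition gives s ≥ 73 − 9 − 31 = 33.
Intersecting the two: 33 ≤ s < 40.

33 ≤ s < 40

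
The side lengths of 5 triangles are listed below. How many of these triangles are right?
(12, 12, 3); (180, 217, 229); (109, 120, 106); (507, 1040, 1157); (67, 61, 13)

1

(12,12,3): 3²+12² = 153 > 144 = 12² → acute
(180,217,229): 180²+217² = 79489 > 52441 = 229² → acute
(109,120,106): 106²+109² = 23117 > 14400 = 120² → acute
(507,1040,1157): 507²+1040² = 1338649 = 1157² → right
(67,61,13): 13²+61² = 3890 < 4489 = 67² → obtuse
1 of the 5 is right.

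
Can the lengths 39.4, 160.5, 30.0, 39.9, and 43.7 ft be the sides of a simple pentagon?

No

For a pentagon, each side must be shorter than the sum of the others.
Here the longest side is 160.5, but the remaining 4 sides sum to only 153.0.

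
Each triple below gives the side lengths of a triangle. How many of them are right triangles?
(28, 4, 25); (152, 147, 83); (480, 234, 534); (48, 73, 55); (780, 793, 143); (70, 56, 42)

4

(28,4,25): 4²+25² = 641 < 784 = 28² → obtuse
(152,147,83): 83²+147² = 28498 > 23104 = 152² → acute
(480,234,534): 234²+480² = 285156 = 534² → right
(48,73,55): 48²+55² = 5329 = 73² → right
(780,793,143): 143²+780² = 628849 = 793² → right
(70,56,42): 42²+56² = 4900 = 70² → right
4 of the 6 are right.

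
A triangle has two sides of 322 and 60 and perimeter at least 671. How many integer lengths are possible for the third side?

Triangle inequality: 262 < x < 382. Perimeter ≥ 671 gives x ≥ 671 − 322 − 60 = 289.
So 289 ≤ x < 382; integers 289 through 381: 93 values.

93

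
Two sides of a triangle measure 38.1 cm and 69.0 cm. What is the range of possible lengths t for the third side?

30.9 < t < 107.1 (cm)

By the triangle inequality, t must be less than 38.1 + 69.0 = 107.1 and greater than |38.1 − 69.0| = 30.9.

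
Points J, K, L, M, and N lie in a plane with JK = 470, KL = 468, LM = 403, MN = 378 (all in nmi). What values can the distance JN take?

The maximum is all hops collinear in one direction: 470 + 468 + 403 + 378 = 1719.
The longest hop is 470; the others sum to 1249. Since 470 ≤ 1249, the path can fold back on itself completely, so the minimum distance is 0.

0 ≤ JN ≤ 1719 nmi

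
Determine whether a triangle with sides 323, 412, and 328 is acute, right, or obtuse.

acute

Compare the square of the longest side to the sum of squares of the other two: 323² + 328² = 211913 > 169744 = 412².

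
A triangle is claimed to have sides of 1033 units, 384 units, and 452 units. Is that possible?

The longest side is 1033, but the other two sum to only 836.
836 < 1033, so the triangle inequality fails.

No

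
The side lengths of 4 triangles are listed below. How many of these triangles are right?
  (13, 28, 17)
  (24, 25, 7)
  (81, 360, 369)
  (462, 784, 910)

(13,28,17): 13²+17² = 458 < 784 = 28² → obtuse
(24,25,7): 7²+24² = 625 = 25² → right
(81,360,369): 81²+360² = 136161 = 369² → right
(462,784,910): 462²+784² = 828100 = 910² → right
3 of the 4 are right.

3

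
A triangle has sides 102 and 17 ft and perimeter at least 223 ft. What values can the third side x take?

Triangle inequality alone gives 85 < x < 119.
The perimeter condition gives x ≥ 223 − 102 − 17 = 104.
Intersecting the two: 104 ≤ x < 119.

104 ≤ x < 119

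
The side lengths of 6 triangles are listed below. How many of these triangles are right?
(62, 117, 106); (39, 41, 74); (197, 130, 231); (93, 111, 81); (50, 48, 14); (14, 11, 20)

1

(62,117,106): 62²+106² = 15080 > 13689 = 117² → acute
(39,41,74): 39²+41² = 3202 < 5476 = 74² → obtuse
(197,130,231): 130²+197² = 55709 > 53361 = 231² → acute
(93,111,81): 81²+93² = 15210 > 12321 = 111² → acute
(50,48,14): 14²+48² = 2500 = 50² → right
(14,11,20): 11²+14² = 317 < 400 = 20² → obtuse
1 of the 6 is right.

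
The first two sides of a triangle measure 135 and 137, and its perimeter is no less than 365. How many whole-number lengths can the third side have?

179

Triangle inequality: 2 < x < 272. Perimeter ≥ 365 gives x ≥ 365 − 135 − 137 = 93.
So 93 ≤ x < 272; integers 93 through 271: 179 values.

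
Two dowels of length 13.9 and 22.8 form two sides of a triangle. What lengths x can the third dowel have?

8.9 < x < 36.7

By the triangle inequality, x must be less than 13.9 + 22.8 = 36.7 and greater than |13.9 − 22.8| = 8.9.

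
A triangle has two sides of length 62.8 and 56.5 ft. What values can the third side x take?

6.3 < x < 119.3 (ft)

By the triangle inequality, x must be less than 62.8 + 56.5 = 119.3 and greater than |62.8 − 56.5| = 6.3.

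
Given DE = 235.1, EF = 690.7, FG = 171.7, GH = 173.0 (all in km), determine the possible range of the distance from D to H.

The maximum is all hops collinear in one direction: 235.1 + 690.7 + 171.7 + 173.0 = 1270.5.
The longest hop is 690.7; the others sum to 579.8. Folding the others back against it leaves at least 690.7 − 579.8 = 110.9.

110.9 ≤ DH ≤ 1270.5 km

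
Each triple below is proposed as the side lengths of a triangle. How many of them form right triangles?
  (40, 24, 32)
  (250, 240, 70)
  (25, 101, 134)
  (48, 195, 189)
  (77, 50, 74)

3

(40,24,32): 24²+32² = 1600 = 40² → right
(250,240,70): 70²+240² = 62500 = 250² → right
(25,101,134): 25+101 ≤ 134, not a triangle
(48,195,189): 48²+189² = 38025 = 195² → right
(77,50,74): 50²+74² = 7976 > 5929 = 77² → acute
3 of the 5 are right.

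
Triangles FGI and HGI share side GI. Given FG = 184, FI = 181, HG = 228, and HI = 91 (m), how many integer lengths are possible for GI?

181

From triangle FGI: 3 < GI < 365.
From triangle HGI: 137 < GI < 319.
Intersection: 137 < GI < 319, so integers 138 through 318: 181 values.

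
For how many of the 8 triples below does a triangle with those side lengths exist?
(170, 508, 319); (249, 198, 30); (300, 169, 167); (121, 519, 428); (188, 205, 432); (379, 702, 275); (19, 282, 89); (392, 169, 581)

2

(170,319,508): 170+319 ≤ 508 → not valid
(30,198,249): 30+198 ≤ 249 → not valid
(167,169,300): 167+169 > 300 → valid
(121,428,519): 121+428 > 519 → valid
(188,205,432): 188+205 ≤ 432 → not valid
(275,379,702): 275+379 ≤ 702 → not valid
(19,89,282): 19+89 ≤ 282 → not valid
(169,392,581): 169+392 ≤ 581 → not valid
2 of the 8 triples form a triangle.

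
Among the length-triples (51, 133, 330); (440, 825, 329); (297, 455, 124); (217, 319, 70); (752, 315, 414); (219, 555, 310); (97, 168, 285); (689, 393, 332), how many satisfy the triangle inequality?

1

(51,133,330): 51+133 ≤ 330 → not valid
(329,440,825): 329+440 ≤ 825 → not valid
(124,297,455): 124+297 ≤ 455 → not valid
(70,217,319): 70+217 ≤ 319 → not valid
(315,414,752): 315+414 ≤ 752 → not valid
(219,310,555): 219+310 ≤ 555 → not valid
(97,168,285): 97+168 ≤ 285 → not valid
(332,393,689): 332+393 > 689 → valid
1 of the 8 triples forms a triangle.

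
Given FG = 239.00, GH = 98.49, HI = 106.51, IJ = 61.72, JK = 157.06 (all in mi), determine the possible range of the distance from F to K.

0 ≤ FK ≤ 662.78 mi

The maximum is all hops collinear in one direction: 239.00 + 98.49 + 106.51 + 61.72 + 157.06 = 662.78.
The longest hop is 239.00; the others sum to 423.78. Since 239.00 ≤ 423.78, the path can fold back on itself completely, so the minimum distance is 0.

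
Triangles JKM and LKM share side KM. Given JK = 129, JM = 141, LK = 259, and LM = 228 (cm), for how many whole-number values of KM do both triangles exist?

238

From triangle JKM: 12 < KM < 270.
From triangle LKM: 31 < KM < 487.
Intersection: 31 < KM < 270, so integers 32 through 269: 238 values.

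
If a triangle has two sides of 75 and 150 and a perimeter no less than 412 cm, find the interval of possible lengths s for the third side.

Triangle inequality alone gives 75 < s < 225.
The perimeter condition gives s ≥ 412 − 75 − 150 = 187.
Intersecting the two: 187 ≤ s < 225.

187 ≤ s < 225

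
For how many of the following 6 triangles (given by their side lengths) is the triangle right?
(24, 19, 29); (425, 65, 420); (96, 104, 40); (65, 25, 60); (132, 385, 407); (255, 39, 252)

5

(24,19,29): 19²+24² = 937 > 841 = 29² → acute
(425,65,420): 65²+420² = 180625 = 425² → right
(96,104,40): 40²+96² = 10816 = 104² → right
(65,25,60): 25²+60² = 4225 = 65² → right
(132,385,407): 132²+385² = 165649 = 407² → right
(255,39,252): 39²+252² = 65025 = 255² → right
5 of the 6 are right.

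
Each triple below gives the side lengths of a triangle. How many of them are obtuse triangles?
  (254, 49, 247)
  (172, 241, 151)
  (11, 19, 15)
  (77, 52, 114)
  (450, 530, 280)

4

(254,49,247): 49²+247² = 63410 < 64516 = 254² → obtuse
(172,241,151): 151²+172² = 52385 < 58081 = 241² → obtuse
(11,19,15): 11²+15² = 346 < 361 = 19² → obtuse
(77,52,114): 52²+77² = 8633 < 12996 = 114² → obtuse
(450,530,280): 280²+450² = 280900 = 530² → right
4 of the 5 are obtuse.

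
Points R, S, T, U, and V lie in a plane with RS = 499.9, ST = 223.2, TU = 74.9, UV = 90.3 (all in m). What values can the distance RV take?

The maximum is all hops collinear in one direction: 499.9 + 223.2 + 74.9 + 90.3 = 888.3.
The longest hop is 499.9; the others sum to 388.4. Folding the others back against it leaves at least 499.9 − 388.4 = 111.5.

111.5 ≤ RV ≤ 888.3 m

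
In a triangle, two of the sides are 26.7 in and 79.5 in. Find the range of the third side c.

By the triangle inequality, c must be less than 26.7 + 79.5 = 106.2 and greater than |26.7 − 79.5| = 52.8.

52.8 < c < 106.2 (in)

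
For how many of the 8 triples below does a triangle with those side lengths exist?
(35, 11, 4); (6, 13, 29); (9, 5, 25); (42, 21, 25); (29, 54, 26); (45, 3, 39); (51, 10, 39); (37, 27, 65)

(4,11,35): 4+11 ≤ 35 → not valid
(6,13,29): 6+13 ≤ 29 → not valid
(5,9,25): 5+9 ≤ 25 → not valid
(21,25,42): 21+25 > 42 → valid
(26,29,54): 26+29 > 54 → valid
(3,39,45): 3+39 ≤ 45 → not valid
(10,39,51): 10+39 ≤ 51 → not valid
(27,37,65): 27+37 ≤ 65 → not valid
2 of the 8 triples form a triangle.

2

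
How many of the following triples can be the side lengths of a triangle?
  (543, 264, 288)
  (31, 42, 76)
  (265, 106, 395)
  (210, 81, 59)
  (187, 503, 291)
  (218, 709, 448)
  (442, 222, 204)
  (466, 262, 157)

1

(264,288,543): 264+288 > 543 → valid
(31,42,76): 31+42 ≤ 76 → not valid
(106,265,395): 106+265 ≤ 395 → not valid
(59,81,210): 59+81 ≤ 210 → not valid
(187,291,503): 187+291 ≤ 503 → not valid
(218,448,709): 218+448 ≤ 709 → not valid
(204,222,442): 204+222 ≤ 442 → not valid
(157,262,466): 157+262 ≤ 466 → not valid
1 of the 8 triples forms a triangle.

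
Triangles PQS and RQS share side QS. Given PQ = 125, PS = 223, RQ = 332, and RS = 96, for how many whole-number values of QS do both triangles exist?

From triangle PQS: 98 < QS < 348.
From triangle RQS: 236 < QS < 428.
Intersection: 236 < QS < 348, so integers 237 through 347: 111 values.

111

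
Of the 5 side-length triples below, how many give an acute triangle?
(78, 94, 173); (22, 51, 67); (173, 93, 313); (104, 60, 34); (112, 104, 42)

(78,94,173): 78+94 ≤ 173, not a triangle
(22,51,67): 22²+51² = 3085 < 4489 = 67² → obtuse
(173,93,313): 93+173 ≤ 313, not a triangle
(104,60,34): 34+60 ≤ 104, not a triangle
(112,104,42): 42²+104² = 12580 > 12544 = 112² → acute
1 of the 5 is acute.

1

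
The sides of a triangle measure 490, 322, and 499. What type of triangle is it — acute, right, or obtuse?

Compare the square of the longest side to the sum of squares of the other two: 322² + 490² = 343784 > 249001 = 499².

acute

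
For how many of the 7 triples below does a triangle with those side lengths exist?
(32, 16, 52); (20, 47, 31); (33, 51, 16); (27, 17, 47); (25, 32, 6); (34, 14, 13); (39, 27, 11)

(16,32,52): 16+32 ≤ 52 → not valid
(20,31,47): 20+31 > 47 → valid
(16,33,51): 16+33 ≤ 51 → not valid
(17,27,47): 17+27 ≤ 47 → not valid
(6,25,32): 6+25 ≤ 32 → not valid
(13,14,34): 13+14 ≤ 34 → not valid
(11,27,39): 11+27 ≤ 39 → not valid
1 of the 7 triples forms a triangle.

1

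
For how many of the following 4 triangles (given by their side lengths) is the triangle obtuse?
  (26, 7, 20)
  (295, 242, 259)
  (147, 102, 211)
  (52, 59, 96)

(26,7,20): 7²+20² = 449 < 676 = 26² → obtuse
(295,242,259): 242²+259² = 125645 > 87025 = 295² → acute
(147,102,211): 102²+147² = 32013 < 44521 = 211² → obtuse
(52,59,96): 52²+59² = 6185 < 9216 = 96² → obtuse
3 of the 4 are obtuse.

3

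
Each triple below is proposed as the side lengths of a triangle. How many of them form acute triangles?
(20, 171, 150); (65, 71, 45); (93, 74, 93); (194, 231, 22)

2

(20,171,150): 20+150 ≤ 171, not a triangle
(65,71,45): 45²+65² = 6250 > 5041 = 71² → acute
(93,74,93): 74²+93² = 14125 > 8649 = 93² → acute
(194,231,22): 22+194 ≤ 231, not a triangle
2 of the 4 are acute.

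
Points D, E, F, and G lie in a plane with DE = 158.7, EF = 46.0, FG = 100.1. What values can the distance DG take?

12.6 ≤ DG ≤ 304.8

The maximum is all hops collinear in one direction: 158.7 + 46.0 + 100.1 = 304.8.
The longest hop is 158.7; the others sum to 146.1. Folding the others back against it leaves at least 158.7 − 146.1 = 12.6.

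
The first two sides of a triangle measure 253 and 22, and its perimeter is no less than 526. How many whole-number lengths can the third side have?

24

Triangle inequality: 231 < x < 275. Perimeter ≥ 526 gives x ≥ 526 − 253 − 22 = 251.
So 251 ≤ x < 275; integers 251 through 274: 24 values.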